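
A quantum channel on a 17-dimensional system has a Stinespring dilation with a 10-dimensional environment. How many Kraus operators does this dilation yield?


Tracing out the environment in an orthonormal basis {|i>_E} gives Kraus operators K_i = <i|_E U |0>_E.
Number of Kraus operators = dim(H_env) = d_env
= 10

10


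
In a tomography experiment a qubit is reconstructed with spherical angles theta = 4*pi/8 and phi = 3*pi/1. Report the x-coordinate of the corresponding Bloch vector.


theta = 1.5708, phi = 9.4248
r_x = sin(theta)*cos(phi) = 1.0000 * -1.0000
r_x = -1.0000

-1.0000


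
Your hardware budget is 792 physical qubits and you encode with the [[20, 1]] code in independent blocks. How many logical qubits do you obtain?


Each code block uses 20 physical qubits for 1 logical qubit(s).
Number of complete blocks = floor(792 / 20) = 39
Logical qubits = 39 * 1
= 39

39


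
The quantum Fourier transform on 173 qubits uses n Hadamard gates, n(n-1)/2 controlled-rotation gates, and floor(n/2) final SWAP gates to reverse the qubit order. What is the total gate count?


Hadamard gates: 173
Controlled rotations: n*(n-1)/2 = 173*172/2 = 14878
SWAP gates: floor(n/2) = floor(173/2) = 86
Total = 173 + 14878 + 86
= 15137

15137


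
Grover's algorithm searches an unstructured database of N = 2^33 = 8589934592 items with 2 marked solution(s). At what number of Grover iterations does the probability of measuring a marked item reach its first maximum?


After j Grover iterations the success probability is P(j) = sin^2((2j+1)*theta), where sin(theta) = sqrt(k/N).
N = 2^33 = 8589934592, k = 2
sin(theta) = sqrt(k/N) = 1.525878906e-05
theta = arcsin(sqrt(k/N)) = 1.525878906e-05 rad
P(j) reaches its first maximum when (2j+1)*theta is as close as possible to pi/2, i.e. j = round(pi/(4*theta) - 1/2).
pi/(4*theta) - 1/2 = 51471.3540
(For comparison, the common estimate pi/4 * sqrt(N/k) = 51471.8540; the exact maximiser is used here.)
Optimal iterations = 51471

51471


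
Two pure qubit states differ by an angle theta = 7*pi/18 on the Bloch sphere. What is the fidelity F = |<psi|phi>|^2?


For states separated by angle theta on Bloch sphere:
F = cos^2(theta/2)
theta = 7*pi/18 = 1.2217
theta/2 = 0.6109
cos(theta/2) = 0.8192
F = 0.6710

0.6710


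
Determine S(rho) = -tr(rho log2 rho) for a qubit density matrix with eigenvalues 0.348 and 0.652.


S = -p*log2(p) - (1-p)*log2(1-p)
p = 0.3480, 1-p = 0.6520
= -0.3480 * log2(0.3480) - 0.6520 * log2(0.6520)
= -(-0.5299) - (-0.4023)
= 0.9323

0.9323


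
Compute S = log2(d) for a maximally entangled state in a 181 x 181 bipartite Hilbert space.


For a maximally entangled state in d x d:
S = log2(d) = log2(181)
= 7.4998

7.4998


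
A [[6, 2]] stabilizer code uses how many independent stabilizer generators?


For an [[n,k]] stabilizer code:
Number of stabilizer generators = n - k
= 6 - 2
= 4

4


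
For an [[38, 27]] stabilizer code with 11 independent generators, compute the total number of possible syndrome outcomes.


Each stabilizer generator gives a binary (+1 or -1) measurement outcome.
With 11 independent generators:
Total syndromes = 2^11
= 2048

2048


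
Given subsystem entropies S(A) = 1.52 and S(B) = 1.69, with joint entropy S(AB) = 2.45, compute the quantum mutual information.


I(A:B) = S(A) + S(B) - S(AB)
= 1.52 + 1.69 - 2.45
= 0.7600

0.7600


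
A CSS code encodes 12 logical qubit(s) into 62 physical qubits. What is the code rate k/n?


Code rate R = k/n
= 12/62
= 0.1935

0.1935


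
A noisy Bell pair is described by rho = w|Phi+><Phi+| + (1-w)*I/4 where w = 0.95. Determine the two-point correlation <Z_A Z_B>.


|Phi+> = (|00> + |11>)/sqrt(2)
For the pure Bell state, <Z_A Z_B> = +1 (Bell-state Pauli correlator).
The maximally-mixed part I/4 has tr(I/4 * P tensor P) = 0 for any traceless Pauli P.
So <Z_A Z_B>_rho = w * (+1) + (1 - w) * 0
= 0.95 * (+1)
= 0.9500

0.9500


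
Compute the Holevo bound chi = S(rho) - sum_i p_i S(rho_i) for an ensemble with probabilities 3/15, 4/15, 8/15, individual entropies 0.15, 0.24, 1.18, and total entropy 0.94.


chi = S(rho) - sum_i p_i * S(rho_i)
Weighted entropy = 3/15 * 0.15 + 4/15 * 0.24 + 8/15 * 1.18
= 0.7233
chi = 0.94 - 0.7233
= 0.2167

0.2167


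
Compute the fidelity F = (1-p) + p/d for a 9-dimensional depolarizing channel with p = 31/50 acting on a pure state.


F = (1-p) + p/d
= (1 - 0.6200) + 0.6200/9
= 0.3800 + 0.0689
= 0.4489

0.4489


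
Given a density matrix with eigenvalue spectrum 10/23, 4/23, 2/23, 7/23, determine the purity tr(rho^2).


tr(rho^2) = sum of eigenvalues squared
= (10/23)^2 + (4/23)^2 + (2/23)^2 + (7/23)^2
= (100 + 16 + 4 + 49) / 529
= 169/529
= 0.3195

0.3195


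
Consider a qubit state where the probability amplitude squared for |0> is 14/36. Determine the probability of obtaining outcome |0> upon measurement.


|alpha|^2 = 14/36 = 0.3889
|beta|^2 = 1 - 14/36 = 22/36 = 0.6111
P(|0>) = |alpha|^2 = 0.3889

0.3889


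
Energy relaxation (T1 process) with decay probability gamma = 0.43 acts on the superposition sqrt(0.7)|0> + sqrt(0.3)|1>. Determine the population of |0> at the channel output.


For amplitude damping with parameter gamma on state sqrt(a)|0> + sqrt(b)|1>:
alpha^2 = 0.7, beta^2 = 0.3
P(|0>) = alpha^2 + gamma * beta^2
= 0.7 + 0.43 * 0.3
= 0.7 + 0.1290
= 0.8290

0.8290


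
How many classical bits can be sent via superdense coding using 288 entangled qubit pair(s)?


Superdense coding allows 2 classical bits per shared entangled pair.
288 pair(s) -> 2 * 288 = 576 classical bits

576


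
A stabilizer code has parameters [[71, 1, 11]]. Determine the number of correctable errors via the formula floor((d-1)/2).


Code parameters: [[71, 1, 11]], distance d = 11.
Number of correctable errors = floor((d-1)/2)
= floor((11 - 1)/2)
= floor(10/2)
= 5

5


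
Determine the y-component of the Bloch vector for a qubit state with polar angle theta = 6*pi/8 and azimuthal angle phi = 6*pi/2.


theta = 2.3562, phi = 9.4248
r_y = sin(theta)*sin(phi) = 0.7071 * 0.0000
r_y = 0.0000

0.0000


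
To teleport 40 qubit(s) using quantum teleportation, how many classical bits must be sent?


Quantum teleportation requires 2 classical bits per qubit teleported.
40 qubit(s) -> 2 * 40 = 80 classical bits

80


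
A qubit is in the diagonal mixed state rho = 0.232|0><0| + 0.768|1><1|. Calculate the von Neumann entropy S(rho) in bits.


S = -p*log2(p) - (1-p)*log2(1-p)
p = 0.2320, 1-p = 0.7680
= -0.2320 * log2(0.2320) - 0.7680 * log2(0.7680)
= -(-0.4890) - (-0.2925)
= 0.7815

0.7815


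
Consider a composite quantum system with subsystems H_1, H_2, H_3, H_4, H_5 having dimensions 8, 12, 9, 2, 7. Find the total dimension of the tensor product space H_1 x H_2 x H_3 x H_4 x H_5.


dim(H_1 x H_2 x H_3 x H_4 x H_5) = 8 * 12 * 9 * 2 * 7
= 96 * 9 * 2 * 7
= 864 * 2 * 7
= 1728 * 7
= 12096

12096


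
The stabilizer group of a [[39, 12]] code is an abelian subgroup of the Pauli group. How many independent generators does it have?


For an [[n,k]] stabilizer code:
Number of stabilizer generators = n - k
= 39 - 12
= 27

27


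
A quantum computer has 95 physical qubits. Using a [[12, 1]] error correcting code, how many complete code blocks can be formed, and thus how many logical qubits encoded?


Each code block uses 12 physical qubits for 1 logical qubit(s).
Number of complete blocks = floor(95 / 12) = 7
Logical qubits = 7 * 1
= 7

7


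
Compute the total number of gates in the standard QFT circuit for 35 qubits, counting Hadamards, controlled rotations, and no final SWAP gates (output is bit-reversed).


Hadamard gates: 35
Controlled rotations: n*(n-1)/2 = 35*34/2 = 595
SWAP gates: 0 (omitted)
Total = 35 + 595
= 630

630


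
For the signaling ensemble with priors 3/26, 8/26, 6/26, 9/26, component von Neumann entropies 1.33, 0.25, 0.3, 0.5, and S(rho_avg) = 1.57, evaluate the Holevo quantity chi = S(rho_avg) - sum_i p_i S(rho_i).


chi = S(rho) - sum_i p_i * S(rho_i)
Weighted entropy = 3/26 * 1.33 + 8/26 * 0.25 + 6/26 * 0.3 + 9/26 * 0.5
= 0.4727
chi = 1.57 - 0.4727
= 1.0973

1.0973


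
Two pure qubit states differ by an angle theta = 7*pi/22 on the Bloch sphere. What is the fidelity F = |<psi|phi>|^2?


For states separated by angle theta on Bloch sphere:
F = cos^2(theta/2)
theta = 7*pi/22 = 0.9996
theta/2 = 0.4998
cos(theta/2) = 0.8777
F = 0.7703

0.7703


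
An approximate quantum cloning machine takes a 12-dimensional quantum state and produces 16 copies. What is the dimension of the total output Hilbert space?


Output space = H^(tensor 16) where dim(H) = 12
dim = 12^16
= 144 (after 2 factors)
= 1728 (after 3 factors)
= 20736 (after 4 factors)
= 248832 (after 5 factors)
= 2985984 (after 6 factors)
= 35831808 (after 7 factors)
= 429981696 (after 8 factors)
= 5159780352 (after 9 factors)
= 61917364224 (after 10 factors)
= 743008370688 (after 11 factors)
= 8916100448256 (after 12 factors)
= 106993205379072 (after 13 factors)
= 1283918464548864 (after 14 factors)
= 15407021574586368 (after 15 factors)
= 184884258895036416 (after 16 factors)
= 184884258895036416

184884258895036416


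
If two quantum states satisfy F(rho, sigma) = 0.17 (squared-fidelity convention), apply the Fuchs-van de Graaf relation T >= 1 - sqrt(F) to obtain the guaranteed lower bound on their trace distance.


Fuchs-van de Graaf (squared-fidelity convention): 1 - sqrt(F) <= T <= sqrt(1 - F).
Lower bound: T >= 1 - sqrt(F)
sqrt(F) = sqrt(0.17) = 0.4123
T >= 1 - 0.4123
T >= 0.5877

0.5877


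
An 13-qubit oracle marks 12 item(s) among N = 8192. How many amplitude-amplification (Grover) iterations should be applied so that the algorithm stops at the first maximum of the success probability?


After j Grover iterations the success probability is P(j) = sin^2((2j+1)*theta), where sin(theta) = sqrt(k/N).
N = 2^13 = 8192, k = 12
sin(theta) = sqrt(k/N) = 0.03827327723
theta = arcsin(sqrt(k/N)) = 0.03828262746 rad
P(j) reaches its first maximum when (2j+1)*theta is as close as possible to pi/2, i.e. j = round(pi/(4*theta) - 1/2).
pi/(4*theta) - 1/2 = 20.0158
(For comparison, the common estimate pi/4 * sqrt(N/k) = 20.5208; the exact maximiser is used here.)
Optimal iterations = 20

20


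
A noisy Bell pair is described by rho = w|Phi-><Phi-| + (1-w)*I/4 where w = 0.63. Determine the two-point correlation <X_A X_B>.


|Phi-> = (|00> - |11>)/sqrt(2)
For the pure Bell state, <X_A X_B> = -1 (Bell-state Pauli correlator).
The maximally-mixed part I/4 has tr(I/4 * P tensor P) = 0 for any traceless Pauli P.
So <X_A X_B>_rho = w * (-1) + (1 - w) * 0
= 0.63 * (-1)
= -0.6300

-0.6300


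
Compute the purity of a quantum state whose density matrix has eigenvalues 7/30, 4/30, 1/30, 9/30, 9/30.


tr(rho^2) = sum of eigenvalues squared
= (7/30)^2 + (4/30)^2 + (1/30)^2 + (9/30)^2 + (9/30)^2
= (49 + 16 + 1 + 81 + 81) / 900
= 228/900
= 0.2533

0.2533


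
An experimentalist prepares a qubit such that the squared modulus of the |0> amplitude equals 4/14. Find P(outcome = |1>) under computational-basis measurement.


|alpha|^2 = 4/14 = 0.2857
|beta|^2 = 1 - 4/14 = 10/14 = 0.7143
P(|1>) = |beta|^2 = 0.7143

0.7143


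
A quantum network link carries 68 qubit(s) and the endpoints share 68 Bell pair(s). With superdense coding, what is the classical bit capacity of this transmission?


Superdense coding allows 2 classical bits per shared entangled pair.
68 pair(s) -> 2 * 68 = 136 classical bits

136


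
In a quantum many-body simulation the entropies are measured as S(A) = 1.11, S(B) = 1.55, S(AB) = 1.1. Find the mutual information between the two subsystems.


I(A:B) = S(A) + S(B) - S(AB)
= 1.11 + 1.55 - 1.1
= 1.5600

1.5600


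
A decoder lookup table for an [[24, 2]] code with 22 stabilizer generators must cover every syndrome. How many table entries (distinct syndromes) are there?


Each stabilizer generator gives a binary (+1 or -1) measurement outcome.
With 22 independent generators:
Total syndromes = 2^22
= 4194304

4194304


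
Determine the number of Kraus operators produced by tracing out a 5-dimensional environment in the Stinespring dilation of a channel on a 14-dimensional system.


Tracing out the environment in an orthonormal basis {|i>_E} gives Kraus operators K_i = <i|_E U |0>_E.
Number of Kraus operators = dim(H_env) = d_env
= 5

5


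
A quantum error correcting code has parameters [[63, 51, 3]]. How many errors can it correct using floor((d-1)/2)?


Code parameters: [[63, 51, 3]], distance d = 3.
Number of correctable errors = floor((d-1)/2)
= floor((3 - 1)/2)
= floor(2/2)
= 1

1


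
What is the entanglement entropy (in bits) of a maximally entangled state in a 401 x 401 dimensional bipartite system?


For a maximally entangled state in d x d:
S = log2(d) = log2(401)
= 8.6475

8.6475


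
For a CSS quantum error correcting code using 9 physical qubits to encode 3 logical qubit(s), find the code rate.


Code rate R = k/n
= 3/9
= 0.3333

0.3333


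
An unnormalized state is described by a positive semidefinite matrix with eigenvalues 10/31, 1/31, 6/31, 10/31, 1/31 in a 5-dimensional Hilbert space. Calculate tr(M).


tr(M) = sum of eigenvalues
= 10/31 + 1/31 + 6/31 + 10/31 + 1/31
= 28/31
= 0.9032

0.9032


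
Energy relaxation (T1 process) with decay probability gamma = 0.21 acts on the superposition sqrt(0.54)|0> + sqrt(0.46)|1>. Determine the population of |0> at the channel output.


For amplitude damping with parameter gamma on state sqrt(a)|0> + sqrt(b)|1>:
alpha^2 = 0.54, beta^2 = 0.46
P(|0>) = alpha^2 + gamma * beta^2
= 0.54 + 0.21 * 0.46
= 0.54 + 0.0966
= 0.6366

0.6366


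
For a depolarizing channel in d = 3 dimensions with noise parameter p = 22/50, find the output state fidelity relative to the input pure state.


F = (1-p) + p/d
= (1 - 0.4400) + 0.4400/3
= 0.5600 + 0.1467
= 0.7067

0.7067


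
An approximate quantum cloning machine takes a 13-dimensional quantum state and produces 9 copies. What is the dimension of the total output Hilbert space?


Output space = H^(tensor 9) where dim(H) = 13
dim = 13^9
= 169 (after 2 factors)
= 2197 (after 3 factors)
= 28561 (after 4 factors)
= 371293 (after 5 factors)
= 4826809 (after 6 factors)
= 62748517 (after 7 factors)
= 815730721 (after 8 factors)
= 10604499373 (after 9 factors)
= 10604499373

10604499373


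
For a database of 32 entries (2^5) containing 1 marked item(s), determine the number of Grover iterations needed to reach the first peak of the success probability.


After j Grover iterations the success probability is P(j) = sin^2((2j+1)*theta), where sin(theta) = sqrt(k/N).
N = 2^5 = 32, k = 1
sin(theta) = sqrt(k/N) = 0.1767766953
theta = arcsin(sqrt(k/N)) = 0.1777106008 rad
P(j) reaches its first maximum when (2j+1)*theta is as close as possible to pi/2, i.e. j = round(pi/(4*theta) - 1/2).
pi/(4*theta) - 1/2 = 3.9195
(For comparison, the common estimate pi/4 * sqrt(N/k) = 4.4429; the exact maximiser is used here.)
Optimal iterations = 4

4


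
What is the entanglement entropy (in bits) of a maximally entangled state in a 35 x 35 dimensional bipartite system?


For a maximally entangled state in d x d:
S = log2(d) = log2(35)
= 5.1293

5.1293


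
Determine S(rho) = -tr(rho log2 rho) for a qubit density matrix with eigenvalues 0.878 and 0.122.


S = -p*log2(p) - (1-p)*log2(1-p)
p = 0.8780, 1-p = 0.1220
= -0.8780 * log2(0.8780) - 0.1220 * log2(0.1220)
= -(-0.1648) - (-0.3703)
= 0.5351

0.5351


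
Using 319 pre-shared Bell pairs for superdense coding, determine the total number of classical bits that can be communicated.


Superdense coding allows 2 classical bits per shared entangled pair.
319 pair(s) -> 2 * 319 = 638 classical bits

638


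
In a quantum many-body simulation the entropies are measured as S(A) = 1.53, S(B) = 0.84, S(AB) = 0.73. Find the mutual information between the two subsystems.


I(A:B) = S(A) + S(B) - S(AB)
= 1.53 + 0.84 - 0.73
= 1.6400

1.6400


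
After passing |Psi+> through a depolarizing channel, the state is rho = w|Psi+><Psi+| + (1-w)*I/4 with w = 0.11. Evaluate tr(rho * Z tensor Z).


|Psi+> = (|01> + |10>)/sqrt(2)
For the pure Bell state, <Z_A Z_B> = -1 (Bell-state Pauli correlator).
The maximally-mixed part I/4 has tr(I/4 * P tensor P) = 0 for any traceless Pauli P.
So <Z_A Z_B>_rho = w * (-1) + (1 - w) * 0
= 0.11 * (-1)
= -0.1100

-0.1100


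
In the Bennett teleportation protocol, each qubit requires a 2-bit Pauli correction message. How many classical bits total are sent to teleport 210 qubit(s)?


Quantum teleportation requires 2 classical bits per qubit teleported.
210 qubit(s) -> 2 * 210 = 420 classical bits

420


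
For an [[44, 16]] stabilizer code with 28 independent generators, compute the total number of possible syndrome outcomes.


Each stabilizer generator gives a binary (+1 or -1) measurement outcome.
With 28 independent generators:
Total syndromes = 2^28
= 268435456

268435456


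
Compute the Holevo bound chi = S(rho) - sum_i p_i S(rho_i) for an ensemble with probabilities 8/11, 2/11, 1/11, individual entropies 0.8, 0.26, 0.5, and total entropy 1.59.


chi = S(rho) - sum_i p_i * S(rho_i)
Weighted entropy = 8/11 * 0.8 + 2/11 * 0.26 + 1/11 * 0.5
= 0.6745
chi = 1.59 - 0.6745
= 0.9155

0.9155


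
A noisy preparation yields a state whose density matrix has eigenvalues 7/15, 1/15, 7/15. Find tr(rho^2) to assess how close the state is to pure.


tr(rho^2) = sum of eigenvalues squared
= (7/15)^2 + (1/15)^2 + (7/15)^2
= (49 + 1 + 49) / 225
= 99/225
= 0.4400

0.4400


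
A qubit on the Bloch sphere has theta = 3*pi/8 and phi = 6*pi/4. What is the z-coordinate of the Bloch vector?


theta = 1.1781, phi = 4.7124
r_z = cos(theta) = 0.3827

0.3827


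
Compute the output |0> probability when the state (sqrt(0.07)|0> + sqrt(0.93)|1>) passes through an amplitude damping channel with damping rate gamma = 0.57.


For amplitude damping with parameter gamma on state sqrt(a)|0> + sqrt(b)|1>:
alpha^2 = 0.07, beta^2 = 0.93
P(|0>) = alpha^2 + gamma * beta^2
= 0.07 + 0.57 * 0.93
= 0.07 + 0.5301
= 0.6001

0.6001


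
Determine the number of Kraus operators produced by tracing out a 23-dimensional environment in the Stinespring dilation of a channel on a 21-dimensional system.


Tracing out the environment in an orthonormal basis {|i>_E} gives Kraus operators K_i = <i|_E U |0>_E.
Number of Kraus operators = dim(H_env) = d_env
= 23

23


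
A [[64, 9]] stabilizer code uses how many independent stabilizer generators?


For an [[n,k]] stabilizer code:
Number of stabilizer generators = n - k
= 64 - 9
= 55

55


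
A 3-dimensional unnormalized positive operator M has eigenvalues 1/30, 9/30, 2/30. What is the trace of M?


tr(M) = sum of eigenvalues
= 1/30 + 9/30 + 2/30
= 12/30
= 0.4000

0.4000


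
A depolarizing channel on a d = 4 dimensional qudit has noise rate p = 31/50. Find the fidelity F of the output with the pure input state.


F = (1-p) + p/d
= (1 - 0.6200) + 0.6200/4
= 0.3800 + 0.1550
= 0.5350

0.5350


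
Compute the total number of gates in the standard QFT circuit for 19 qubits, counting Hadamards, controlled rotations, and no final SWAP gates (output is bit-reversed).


Hadamard gates: 19
Controlled rotations: n*(n-1)/2 = 19*18/2 = 171
SWAP gates: 0 (omitted)
Total = 19 + 171
= 190

190


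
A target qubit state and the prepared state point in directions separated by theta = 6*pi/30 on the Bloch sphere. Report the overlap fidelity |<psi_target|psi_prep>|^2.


For states separated by angle theta on Bloch sphere:
F = cos^2(theta/2)
theta = 6*pi/30 = 0.6283
theta/2 = 0.3142
cos(theta/2) = 0.9511
F = 0.9045

0.9045


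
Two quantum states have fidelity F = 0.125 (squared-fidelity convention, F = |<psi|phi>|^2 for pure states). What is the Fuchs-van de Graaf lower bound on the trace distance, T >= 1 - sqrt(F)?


Fuchs-van de Graaf (squared-fidelity convention): 1 - sqrt(F) <= T <= sqrt(1 - F).
Lower bound: T >= 1 - sqrt(F)
sqrt(F) = sqrt(0.125) = 0.3536
T >= 1 - 0.3536
T >= 0.6464

0.6464


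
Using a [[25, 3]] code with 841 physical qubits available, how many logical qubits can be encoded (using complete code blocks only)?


Each code block uses 25 physical qubits for 3 logical qubit(s).
Number of complete blocks = floor(841 / 25) = 33
Logical qubits = 33 * 3
= 99

99


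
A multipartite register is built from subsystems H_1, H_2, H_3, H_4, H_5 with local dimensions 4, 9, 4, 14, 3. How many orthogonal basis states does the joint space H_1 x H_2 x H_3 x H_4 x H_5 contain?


dim(H_1 x H_2 x H_3 x H_4 x H_5) = 4 * 9 * 4 * 14 * 3
= 36 * 4 * 14 * 3
= 144 * 14 * 3
= 2016 * 3
= 6048

6048


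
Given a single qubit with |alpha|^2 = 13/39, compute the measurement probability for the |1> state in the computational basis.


|alpha|^2 = 13/39 = 0.3333
|beta|^2 = 1 - 13/39 = 26/39 = 0.6667
P(|1>) = |beta|^2 = 0.6667

0.6667


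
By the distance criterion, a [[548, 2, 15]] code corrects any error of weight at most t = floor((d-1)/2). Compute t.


Code parameters: [[548, 2, 15]], distance d = 15.
Number of correctable errors = floor((d-1)/2)
= floor((15 - 1)/2)
= floor(14/2)
= 7

7


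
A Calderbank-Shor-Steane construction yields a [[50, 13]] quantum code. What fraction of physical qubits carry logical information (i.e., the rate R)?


Code rate R = k/n
= 13/50
= 0.2600

0.2600


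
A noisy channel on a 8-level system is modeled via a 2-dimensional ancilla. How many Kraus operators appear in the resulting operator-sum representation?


Tracing out the environment in an orthonormal basis {|i>_E} gives Kraus operators K_i = <i|_E U |0>_E.
Number of Kraus operators = dim(H_env) = d_env
= 2

2


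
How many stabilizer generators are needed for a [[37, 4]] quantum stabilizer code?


For an [[n,k]] stabilizer code:
Number of stabilizer generators = n - k
= 37 - 4
= 33

33


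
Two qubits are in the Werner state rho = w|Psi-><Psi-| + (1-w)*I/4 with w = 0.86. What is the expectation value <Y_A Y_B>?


|Psi-> = (|01> - |10>)/sqrt(2)
For the pure Bell state, <Y_A Y_B> = -1 (Bell-state Pauli correlator).
The maximally-mixed part I/4 has tr(I/4 * P tensor P) = 0 for any traceless Pauli P.
So <Y_A Y_B>_rho = w * (-1) + (1 - w) * 0
= 0.86 * (-1)
= -0.8600

-0.8600


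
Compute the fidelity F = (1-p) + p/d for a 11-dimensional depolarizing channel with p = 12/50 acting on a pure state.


F = (1-p) + p/d
= (1 - 0.2400) + 0.2400/11
= 0.7600 + 0.0218
= 0.7818

0.7818


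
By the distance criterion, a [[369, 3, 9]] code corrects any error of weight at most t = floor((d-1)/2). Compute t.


Code parameters: [[369, 3, 9]], distance d = 9.
Number of correctable errors = floor((d-1)/2)
= floor((9 - 1)/2)
= floor(8/2)
= 4

4


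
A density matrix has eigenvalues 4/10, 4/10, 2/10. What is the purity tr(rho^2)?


tr(rho^2) = sum of eigenvalues squared
= (4/10)^2 + (4/10)^2 + (2/10)^2
= (16 + 16 + 4) / 100
= 36/100
= 0.3600

0.3600


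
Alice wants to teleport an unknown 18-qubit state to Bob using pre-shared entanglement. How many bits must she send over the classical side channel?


Quantum teleportation requires 2 classical bits per qubit teleported.
18 qubit(s) -> 2 * 18 = 36 classical bits

36


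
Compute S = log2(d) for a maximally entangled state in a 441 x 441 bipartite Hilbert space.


For a maximally entangled state in d x d:
S = log2(d) = log2(441)
= 8.7846

8.7846


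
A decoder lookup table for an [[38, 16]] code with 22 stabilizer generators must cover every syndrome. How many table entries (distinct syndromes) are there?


Each stabilizer generator gives a binary (+1 or -1) measurement outcome.
With 22 independent generators:
Total syndromes = 2^22
= 4194304

4194304


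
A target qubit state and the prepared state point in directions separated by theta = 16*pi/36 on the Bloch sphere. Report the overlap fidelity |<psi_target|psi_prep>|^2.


For states separated by angle theta on Bloch sphere:
F = cos^2(theta/2)
theta = 16*pi/36 = 1.3963
theta/2 = 0.6981
cos(theta/2) = 0.7660
F = 0.5868

0.5868


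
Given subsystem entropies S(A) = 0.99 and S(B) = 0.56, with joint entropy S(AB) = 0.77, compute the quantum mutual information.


I(A:B) = S(A) + S(B) - S(AB)
= 0.99 + 0.56 - 0.77
= 0.7800

0.7800


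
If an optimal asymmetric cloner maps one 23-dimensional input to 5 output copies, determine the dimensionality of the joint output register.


Output space = H^(tensor 5) where dim(H) = 23
dim = 23^5
= 529 (after 2 factors)
= 12167 (after 3 factors)
= 279841 (after 4 factors)
= 6436343 (after 5 factors)
= 6436343

6436343


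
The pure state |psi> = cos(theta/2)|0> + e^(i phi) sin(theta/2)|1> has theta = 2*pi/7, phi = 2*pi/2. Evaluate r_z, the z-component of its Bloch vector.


theta = 0.8976, phi = 3.1416
r_z = cos(theta) = 0.6235

0.6235


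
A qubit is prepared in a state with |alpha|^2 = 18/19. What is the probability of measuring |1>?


|alpha|^2 = 18/19 = 0.9474
|beta|^2 = 1 - 18/19 = 1/19 = 0.0526
P(|1>) = |beta|^2 = 0.0526

0.0526


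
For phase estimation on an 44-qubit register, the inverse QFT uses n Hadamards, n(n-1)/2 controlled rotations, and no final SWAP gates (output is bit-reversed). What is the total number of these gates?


Hadamard gates: 44
Controlled rotations: n*(n-1)/2 = 44*43/2 = 946
SWAP gates: 0 (omitted)
Total = 44 + 946
= 990

990


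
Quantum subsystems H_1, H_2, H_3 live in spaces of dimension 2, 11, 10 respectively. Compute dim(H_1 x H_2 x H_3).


dim(H_1 x H_2 x H_3) = 2 * 11 * 10
= 22 * 10
= 220

220


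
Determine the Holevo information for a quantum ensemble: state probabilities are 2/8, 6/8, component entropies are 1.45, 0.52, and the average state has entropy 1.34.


chi = S(rho) - sum_i p_i * S(rho_i)
Weighted entropy = 2/8 * 1.45 + 6/8 * 0.52
= 0.7525
chi = 1.34 - 0.7525
= 0.5875

0.5875


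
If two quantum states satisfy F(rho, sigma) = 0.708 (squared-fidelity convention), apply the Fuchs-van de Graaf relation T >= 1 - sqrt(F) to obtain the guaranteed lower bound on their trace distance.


Fuchs-van de Graaf (squared-fidelity convention): 1 - sqrt(F) <= T <= sqrt(1 - F).
Lower bound: T >= 1 - sqrt(F)
sqrt(F) = sqrt(0.708) = 0.8414
T >= 1 - 0.8414
T >= 0.1586

0.1586


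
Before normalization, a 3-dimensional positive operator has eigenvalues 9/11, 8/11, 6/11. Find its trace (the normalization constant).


tr(M) = sum of eigenvalues
= 9/11 + 8/11 + 6/11
= 23/11
= 2.0909

2.0909


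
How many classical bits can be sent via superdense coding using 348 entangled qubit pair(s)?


Superdense coding allows 2 classical bits per shared entangled pair.
348 pair(s) -> 2 * 348 = 696 classical bits

696


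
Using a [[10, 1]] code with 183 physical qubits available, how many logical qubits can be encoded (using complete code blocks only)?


Each code block uses 10 physical qubits for 1 logical qubit(s).
Number of complete blocks = floor(183 / 10) = 18
Logical qubits = 18 * 1
= 18

18


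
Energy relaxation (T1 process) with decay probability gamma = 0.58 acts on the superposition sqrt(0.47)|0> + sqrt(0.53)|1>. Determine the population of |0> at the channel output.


For amplitude damping with parameter gamma on state sqrt(a)|0> + sqrt(b)|1>:
alpha^2 = 0.47, beta^2 = 0.53
P(|0>) = alpha^2 + gamma * beta^2
= 0.47 + 0.58 * 0.53
= 0.47 + 0.3074
= 0.7774

0.7774


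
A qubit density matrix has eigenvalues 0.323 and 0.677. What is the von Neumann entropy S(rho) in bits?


S = -p*log2(p) - (1-p)*log2(1-p)
p = 0.3230, 1-p = 0.6770
= -0.3230 * log2(0.3230) - 0.6770 * log2(0.6770)
= -(-0.5266) - (-0.3810)
= 0.9076

0.9076


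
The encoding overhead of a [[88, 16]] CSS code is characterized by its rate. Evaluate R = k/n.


Code rate R = k/n
= 16/88
= 0.1818

0.1818


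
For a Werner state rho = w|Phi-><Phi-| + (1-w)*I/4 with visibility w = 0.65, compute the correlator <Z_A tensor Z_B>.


|Phi-> = (|00> - |11>)/sqrt(2)
For the pure Bell state, <Z_A Z_B> = +1 (Bell-state Pauli correlator).
The maximally-mixed part I/4 has tr(I/4 * P tensor P) = 0 for any traceless Pauli P.
So <Z_A Z_B>_rho = w * (+1) + (1 - w) * 0
= 0.65 * (+1)
= 0.6500

0.6500


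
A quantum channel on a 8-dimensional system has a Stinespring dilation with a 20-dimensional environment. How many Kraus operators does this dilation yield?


Tracing out the environment in an orthonormal basis {|i>_E} gives Kraus operators K_i = <i|_E U |0>_E.
Number of Kraus operators = dim(H_env) = d_env
= 20

20


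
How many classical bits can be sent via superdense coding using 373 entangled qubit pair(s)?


Superdense coding allows 2 classical bits per shared entangled pair.
373 pair(s) -> 2 * 373 = 746 classical bits

746


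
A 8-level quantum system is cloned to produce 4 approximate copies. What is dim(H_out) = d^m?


Output space = H^(tensor 4) where dim(H) = 8
dim = 8^4
= 64 (after 2 factors)
= 512 (after 3 factors)
= 4096 (after 4 factors)
= 4096

4096


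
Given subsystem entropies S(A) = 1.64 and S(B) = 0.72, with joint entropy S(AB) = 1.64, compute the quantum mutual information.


I(A:B) = S(A) + S(B) - S(AB)
= 1.64 + 0.72 - 1.64
= 0.7200

0.7200


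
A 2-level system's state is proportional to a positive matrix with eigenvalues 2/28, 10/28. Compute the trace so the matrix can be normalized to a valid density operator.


tr(M) = sum of eigenvalues
= 2/28 + 10/28
= 12/28
= 0.4286

0.4286


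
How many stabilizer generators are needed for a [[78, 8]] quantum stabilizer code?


For an [[n,k]] stabilizer code:
Number of stabilizer generators = n - k
= 78 - 8
= 70

70


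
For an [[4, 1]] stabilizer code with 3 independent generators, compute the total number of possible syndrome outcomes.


Each stabilizer generator gives a binary (+1 or -1) measurement outcome.
With 3 independent generators:
Total syndromes = 2^3
= 8

8


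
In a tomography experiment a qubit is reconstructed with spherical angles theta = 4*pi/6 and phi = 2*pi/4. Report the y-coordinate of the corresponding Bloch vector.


theta = 2.0944, phi = 1.5708
r_y = sin(theta)*sin(phi) = 0.8660 * 1.0000
r_y = 0.8660

0.8660


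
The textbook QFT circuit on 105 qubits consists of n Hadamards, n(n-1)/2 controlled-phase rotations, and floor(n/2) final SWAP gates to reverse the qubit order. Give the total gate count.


Hadamard gates: 105
Controlled rotations: n*(n-1)/2 = 105*104/2 = 5460
SWAP gates: floor(n/2) = floor(105/2) = 52
Total = 105 + 5460 + 52
= 5617

5617


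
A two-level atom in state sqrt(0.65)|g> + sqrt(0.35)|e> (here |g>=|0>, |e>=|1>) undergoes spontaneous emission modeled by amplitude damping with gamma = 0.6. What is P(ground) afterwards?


For amplitude damping with parameter gamma on state sqrt(a)|0> + sqrt(b)|1>:
alpha^2 = 0.65, beta^2 = 0.35
P(|0>) = alpha^2 + gamma * beta^2
= 0.65 + 0.6 * 0.35
= 0.65 + 0.2100
= 0.8600

0.8600


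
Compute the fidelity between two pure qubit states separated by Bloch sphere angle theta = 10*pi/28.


For states separated by angle theta on Bloch sphere:
F = cos^2(theta/2)
theta = 10*pi/28 = 1.1220
theta/2 = 0.5610
cos(theta/2) = 0.8467
F = 0.7169

0.7169


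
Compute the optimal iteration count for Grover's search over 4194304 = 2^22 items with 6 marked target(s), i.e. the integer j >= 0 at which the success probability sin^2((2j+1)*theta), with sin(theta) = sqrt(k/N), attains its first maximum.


After j Grover iterations the success probability is P(j) = sin^2((2j+1)*theta), where sin(theta) = sqrt(k/N).
N = 2^22 = 4194304, k = 6
sin(theta) = sqrt(k/N) = 0.001196039913
theta = arcsin(sqrt(k/N)) = 0.001196040199 rad
P(j) reaches its first maximum when (2j+1)*theta is as close as possible to pi/2, i.e. j = round(pi/(4*theta) - 1/2).
pi/(4*theta) - 1/2 = 656.1654
(For comparison, the common estimate pi/4 * sqrt(N/k) = 656.6655; the exact maximiser is used here.)
Optimal iterations = 656

656


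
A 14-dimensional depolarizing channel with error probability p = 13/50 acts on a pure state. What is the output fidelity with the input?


F = (1-p) + p/d
= (1 - 0.2600) + 0.2600/14
= 0.7400 + 0.0186
= 0.7586

0.7586


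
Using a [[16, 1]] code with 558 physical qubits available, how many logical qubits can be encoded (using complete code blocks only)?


Each code block uses 16 physical qubits for 1 logical qubit(s).
Number of complete blocks = floor(558 / 16) = 34
Logical qubits = 34 * 1
= 34

34


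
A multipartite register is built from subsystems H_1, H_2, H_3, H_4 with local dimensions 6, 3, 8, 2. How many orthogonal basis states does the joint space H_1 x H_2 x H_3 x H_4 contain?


dim(H_1 x H_2 x H_3 x H_4) = 6 * 3 * 8 * 2
= 18 * 8 * 2
= 144 * 2
= 288

288


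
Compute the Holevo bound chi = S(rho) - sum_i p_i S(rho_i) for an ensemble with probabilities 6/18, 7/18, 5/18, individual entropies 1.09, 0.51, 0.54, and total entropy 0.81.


chi = S(rho) - sum_i p_i * S(rho_i)
Weighted entropy = 6/18 * 1.09 + 7/18 * 0.51 + 5/18 * 0.54
= 0.7117
chi = 0.81 - 0.7117
= 0.0983

0.0983


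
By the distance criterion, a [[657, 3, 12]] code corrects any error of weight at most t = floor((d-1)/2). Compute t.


Code parameters: [[657, 3, 12]], distance d = 12.
Number of correctable errors = floor((d-1)/2)
= floor((12 - 1)/2)
= floor(11/2)
= 5

5


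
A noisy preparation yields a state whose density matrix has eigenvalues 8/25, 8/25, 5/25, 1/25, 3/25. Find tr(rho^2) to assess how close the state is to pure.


tr(rho^2) = sum of eigenvalues squared
= (8/25)^2 + (8/25)^2 + (5/25)^2 + (1/25)^2 + (3/25)^2
= (64 + 64 + 25 + 1 + 9) / 625
= 163/625
= 0.2608

0.2608


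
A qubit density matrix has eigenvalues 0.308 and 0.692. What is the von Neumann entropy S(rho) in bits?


S = -p*log2(p) - (1-p)*log2(1-p)
p = 0.3080, 1-p = 0.6920
= -0.3080 * log2(0.3080) - 0.6920 * log2(0.6920)
= -(-0.5233) - (-0.3676)
= 0.8909

0.8909


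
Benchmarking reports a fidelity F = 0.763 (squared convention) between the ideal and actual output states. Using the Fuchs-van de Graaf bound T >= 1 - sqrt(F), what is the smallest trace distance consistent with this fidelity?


Fuchs-van de Graaf (squared-fidelity convention): 1 - sqrt(F) <= T <= sqrt(1 - F).
Lower bound: T >= 1 - sqrt(F)
sqrt(F) = sqrt(0.763) = 0.8735
T >= 1 - 0.8735
T >= 0.1265

0.1265


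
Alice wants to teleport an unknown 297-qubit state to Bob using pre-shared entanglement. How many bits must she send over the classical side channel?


Quantum teleportation requires 2 classical bits per qubit teleported.
297 qubit(s) -> 2 * 297 = 594 classical bits

594


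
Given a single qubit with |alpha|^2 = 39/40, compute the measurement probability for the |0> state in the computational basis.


|alpha|^2 = 39/40 = 0.9750
|beta|^2 = 1 - 39/40 = 1/40 = 0.0250
P(|0>) = |alpha|^2 = 0.9750

0.9750


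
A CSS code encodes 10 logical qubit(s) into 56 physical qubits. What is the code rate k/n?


Code rate R = k/n
= 10/56
= 0.1786

0.1786


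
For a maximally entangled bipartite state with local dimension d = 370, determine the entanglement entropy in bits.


For a maximally entangled state in d x d:
S = log2(d) = log2(370)
= 8.5314

8.5314


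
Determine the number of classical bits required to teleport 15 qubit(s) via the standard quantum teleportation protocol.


Quantum teleportation requires 2 classical bits per qubit teleported.
15 qubit(s) -> 2 * 15 = 30 classical bits

30


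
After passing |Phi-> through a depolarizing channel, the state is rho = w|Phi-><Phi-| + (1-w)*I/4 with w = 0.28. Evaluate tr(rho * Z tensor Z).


|Phi-> = (|00> - |11>)/sqrt(2)
For the pure Bell state, <Z_A Z_B> = +1 (Bell-state Pauli correlator).
The maximally-mixed part I/4 has tr(I/4 * P tensor P) = 0 for any traceless Pauli P.
So <Z_A Z_B>_rho = w * (+1) + (1 - w) * 0
= 0.28 * (+1)
= 0.2800

0.2800


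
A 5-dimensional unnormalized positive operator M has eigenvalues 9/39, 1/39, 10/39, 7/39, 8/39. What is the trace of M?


tr(M) = sum of eigenvalues
= 9/39 + 1/39 + 10/39 + 7/39 + 8/39
= 35/39
= 0.8974

0.8974


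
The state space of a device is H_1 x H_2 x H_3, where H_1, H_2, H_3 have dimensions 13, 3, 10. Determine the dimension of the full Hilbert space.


dim(H_1 x H_2 x H_3) = 13 * 3 * 10
= 39 * 10
= 390

390


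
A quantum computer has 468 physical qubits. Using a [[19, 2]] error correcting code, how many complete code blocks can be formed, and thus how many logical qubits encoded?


Each code block uses 19 physical qubits for 2 logical qubit(s).
Number of complete blocks = floor(468 / 19) = 24
Logical qubits = 24 * 2
= 48

48


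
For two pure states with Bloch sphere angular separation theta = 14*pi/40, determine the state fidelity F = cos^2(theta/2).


For states separated by angle theta on Bloch sphere:
F = cos^2(theta/2)
theta = 14*pi/40 = 1.0996
theta/2 = 0.5498
cos(theta/2) = 0.8526
F = 0.7270

0.7270


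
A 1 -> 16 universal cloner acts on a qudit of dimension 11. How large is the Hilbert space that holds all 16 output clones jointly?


Output space = H^(tensor 16) where dim(H) = 11
dim = 11^16
= 121 (after 2 factors)
= 1331 (after 3 factors)
= 14641 (after 4 factors)
= 161051 (after 5 factors)
= 1771561 (after 6 factors)
= 19487171 (after 7 factors)
= 214358881 (after 8 factors)
= 2357947691 (after 9 factors)
= 25937424601 (after 10 factors)
= 285311670611 (after 11 factors)
= 3138428376721 (after 12 factors)
= 34522712143931 (after 13 factors)
= 379749833583241 (after 14 factors)
= 4177248169415651 (after 15 factors)
= 45949729863572161 (after 16 factors)
= 45949729863572161

45949729863572161


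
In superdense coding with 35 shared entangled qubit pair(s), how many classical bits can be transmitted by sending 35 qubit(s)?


Superdense coding allows 2 classical bits per shared entangled pair.
35 pair(s) -> 2 * 35 = 70 classical bits

70


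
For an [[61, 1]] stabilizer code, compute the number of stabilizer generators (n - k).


For an [[n,k]] stabilizer code:
Number of stabilizer generators = n - k
= 61 - 1
= 60

60


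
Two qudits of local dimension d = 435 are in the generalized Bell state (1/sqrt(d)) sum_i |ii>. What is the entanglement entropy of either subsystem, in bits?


For a maximally entangled state in d x d:
S = log2(d) = log2(435)
= 8.7649

8.7649


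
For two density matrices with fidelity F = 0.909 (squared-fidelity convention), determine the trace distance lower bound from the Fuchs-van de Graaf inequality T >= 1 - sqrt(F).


Fuchs-van de Graaf (squared-fidelity convention): 1 - sqrt(F) <= T <= sqrt(1 - F).
Lower bound: T >= 1 - sqrt(F)
sqrt(F) = sqrt(0.909) = 0.9534
T >= 1 - 0.9534
T >= 0.0466

0.0466


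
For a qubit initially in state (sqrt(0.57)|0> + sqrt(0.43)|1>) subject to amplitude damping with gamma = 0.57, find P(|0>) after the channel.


For amplitude damping with parameter gamma on state sqrt(a)|0> + sqrt(b)|1>:
alpha^2 = 0.57, beta^2 = 0.43
P(|0>) = alpha^2 + gamma * beta^2
= 0.57 + 0.57 * 0.43
= 0.57 + 0.2451
= 0.8151

0.8151


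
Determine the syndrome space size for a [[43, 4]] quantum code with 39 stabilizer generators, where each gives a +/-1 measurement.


Each stabilizer generator gives a binary (+1 or -1) measurement outcome.
With 39 independent generators:
Total syndromes = 2^39
= 549755813888

549755813888


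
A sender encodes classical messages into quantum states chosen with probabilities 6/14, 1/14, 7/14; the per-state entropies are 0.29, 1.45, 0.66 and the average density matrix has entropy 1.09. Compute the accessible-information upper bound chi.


chi = S(rho) - sum_i p_i * S(rho_i)
Weighted entropy = 6/14 * 0.29 + 1/14 * 1.45 + 7/14 * 0.66
= 0.5579
chi = 1.09 - 0.5579
= 0.5321

0.5321


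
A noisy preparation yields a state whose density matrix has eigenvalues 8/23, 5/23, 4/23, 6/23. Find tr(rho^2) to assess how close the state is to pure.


tr(rho^2) = sum of eigenvalues squared
= (8/23)^2 + (5/23)^2 + (4/23)^2 + (6/23)^2
= (64 + 25 + 16 + 36) / 529
= 141/529
= 0.2665

0.2665
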